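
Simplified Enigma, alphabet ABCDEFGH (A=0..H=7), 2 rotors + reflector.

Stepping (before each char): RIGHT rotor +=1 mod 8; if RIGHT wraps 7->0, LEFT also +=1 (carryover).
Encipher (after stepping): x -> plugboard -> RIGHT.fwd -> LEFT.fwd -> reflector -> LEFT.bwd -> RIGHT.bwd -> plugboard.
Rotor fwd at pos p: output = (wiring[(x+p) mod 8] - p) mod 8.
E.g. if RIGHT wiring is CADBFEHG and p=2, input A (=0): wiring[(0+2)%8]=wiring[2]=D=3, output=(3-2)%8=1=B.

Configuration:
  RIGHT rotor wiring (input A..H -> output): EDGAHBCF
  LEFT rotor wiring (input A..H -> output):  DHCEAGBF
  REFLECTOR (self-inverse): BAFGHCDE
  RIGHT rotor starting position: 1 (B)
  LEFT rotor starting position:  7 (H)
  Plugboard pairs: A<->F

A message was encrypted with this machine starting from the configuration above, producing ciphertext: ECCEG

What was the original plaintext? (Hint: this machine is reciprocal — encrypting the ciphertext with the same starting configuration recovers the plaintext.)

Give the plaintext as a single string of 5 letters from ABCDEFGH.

Answer: AADAC

Derivation:
Char 1 ('E'): step: R->2, L=7; E->plug->E->R->A->L->G->refl->D->L'->D->R'->F->plug->A
Char 2 ('C'): step: R->3, L=7; C->plug->C->R->G->L->H->refl->E->L'->B->R'->F->plug->A
Char 3 ('C'): step: R->4, L=7; C->plug->C->R->G->L->H->refl->E->L'->B->R'->D->plug->D
Char 4 ('E'): step: R->5, L=7; E->plug->E->R->G->L->H->refl->E->L'->B->R'->F->plug->A
Char 5 ('G'): step: R->6, L=7; G->plug->G->R->B->L->E->refl->H->L'->G->R'->C->plug->C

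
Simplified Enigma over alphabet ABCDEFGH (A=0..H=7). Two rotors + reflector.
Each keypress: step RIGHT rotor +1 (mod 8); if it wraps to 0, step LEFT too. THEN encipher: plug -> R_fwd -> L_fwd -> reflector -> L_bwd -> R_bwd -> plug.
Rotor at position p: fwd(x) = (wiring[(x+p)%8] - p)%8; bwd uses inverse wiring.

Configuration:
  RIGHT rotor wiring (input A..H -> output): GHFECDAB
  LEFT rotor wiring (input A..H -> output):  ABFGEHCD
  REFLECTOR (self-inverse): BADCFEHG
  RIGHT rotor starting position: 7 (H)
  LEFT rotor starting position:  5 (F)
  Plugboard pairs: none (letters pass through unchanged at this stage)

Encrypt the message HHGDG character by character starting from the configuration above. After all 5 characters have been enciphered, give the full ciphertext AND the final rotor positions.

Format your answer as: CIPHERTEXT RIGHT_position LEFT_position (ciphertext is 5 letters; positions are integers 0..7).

Char 1 ('H'): step: R->0, L->6 (L advanced); H->plug->H->R->B->L->F->refl->E->L'->A->R'->G->plug->G
Char 2 ('H'): step: R->1, L=6; H->plug->H->R->F->L->A->refl->B->L'->H->R'->F->plug->F
Char 3 ('G'): step: R->2, L=6; G->plug->G->R->E->L->H->refl->G->L'->G->R'->E->plug->E
Char 4 ('D'): step: R->3, L=6; D->plug->D->R->F->L->A->refl->B->L'->H->R'->B->plug->B
Char 5 ('G'): step: R->4, L=6; G->plug->G->R->B->L->F->refl->E->L'->A->R'->H->plug->H
Final: ciphertext=GFEBH, RIGHT=4, LEFT=6

Answer: GFEBH 4 6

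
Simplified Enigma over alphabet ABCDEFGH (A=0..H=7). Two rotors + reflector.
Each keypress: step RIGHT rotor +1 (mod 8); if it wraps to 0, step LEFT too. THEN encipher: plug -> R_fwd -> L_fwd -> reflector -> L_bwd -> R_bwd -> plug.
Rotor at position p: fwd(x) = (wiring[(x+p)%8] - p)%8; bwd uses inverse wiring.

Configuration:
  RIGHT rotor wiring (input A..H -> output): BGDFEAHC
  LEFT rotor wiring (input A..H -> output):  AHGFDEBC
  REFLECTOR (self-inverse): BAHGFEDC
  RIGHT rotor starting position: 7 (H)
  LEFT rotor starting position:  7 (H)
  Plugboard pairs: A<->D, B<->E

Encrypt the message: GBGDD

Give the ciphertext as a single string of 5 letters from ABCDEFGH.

Answer: DGDAA

Derivation:
Char 1 ('G'): step: R->0, L->0 (L advanced); G->plug->G->R->H->L->C->refl->H->L'->B->R'->A->plug->D
Char 2 ('B'): step: R->1, L=0; B->plug->E->R->H->L->C->refl->H->L'->B->R'->G->plug->G
Char 3 ('G'): step: R->2, L=0; G->plug->G->R->H->L->C->refl->H->L'->B->R'->A->plug->D
Char 4 ('D'): step: R->3, L=0; D->plug->A->R->C->L->G->refl->D->L'->E->R'->D->plug->A
Char 5 ('D'): step: R->4, L=0; D->plug->A->R->A->L->A->refl->B->L'->G->R'->D->plug->A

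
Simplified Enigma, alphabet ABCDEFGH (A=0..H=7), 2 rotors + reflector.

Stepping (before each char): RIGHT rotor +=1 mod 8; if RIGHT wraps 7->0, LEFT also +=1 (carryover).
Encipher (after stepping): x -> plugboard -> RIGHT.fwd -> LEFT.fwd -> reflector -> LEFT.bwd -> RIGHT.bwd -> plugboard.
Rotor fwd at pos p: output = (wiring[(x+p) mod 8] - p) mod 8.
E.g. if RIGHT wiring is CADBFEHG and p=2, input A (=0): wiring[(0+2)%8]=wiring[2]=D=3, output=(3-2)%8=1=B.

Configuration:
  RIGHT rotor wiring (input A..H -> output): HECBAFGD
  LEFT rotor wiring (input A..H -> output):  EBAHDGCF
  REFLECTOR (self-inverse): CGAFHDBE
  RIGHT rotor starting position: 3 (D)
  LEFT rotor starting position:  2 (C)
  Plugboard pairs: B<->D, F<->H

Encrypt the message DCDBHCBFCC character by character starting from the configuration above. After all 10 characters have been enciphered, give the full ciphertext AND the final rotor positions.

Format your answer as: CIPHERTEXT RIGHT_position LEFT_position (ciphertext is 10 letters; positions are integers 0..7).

Answer: FGCFGAACBH 5 3

Derivation:
Char 1 ('D'): step: R->4, L=2; D->plug->B->R->B->L->F->refl->D->L'->F->R'->H->plug->F
Char 2 ('C'): step: R->5, L=2; C->plug->C->R->G->L->C->refl->A->L'->E->R'->G->plug->G
Char 3 ('D'): step: R->6, L=2; D->plug->B->R->F->L->D->refl->F->L'->B->R'->C->plug->C
Char 4 ('B'): step: R->7, L=2; B->plug->D->R->D->L->E->refl->H->L'->H->R'->H->plug->F
Char 5 ('H'): step: R->0, L->3 (L advanced); H->plug->F->R->F->L->B->refl->G->L'->G->R'->G->plug->G
Char 6 ('C'): step: R->1, L=3; C->plug->C->R->A->L->E->refl->H->L'->D->R'->A->plug->A
Char 7 ('B'): step: R->2, L=3; B->plug->D->R->D->L->H->refl->E->L'->A->R'->A->plug->A
Char 8 ('F'): step: R->3, L=3; F->plug->H->R->H->L->F->refl->D->L'->C->R'->C->plug->C
Char 9 ('C'): step: R->4, L=3; C->plug->C->R->C->L->D->refl->F->L'->H->R'->D->plug->B
Char 10 ('C'): step: R->5, L=3; C->plug->C->R->G->L->G->refl->B->L'->F->R'->F->plug->H
Final: ciphertext=FGCFGAACBH, RIGHT=5, LEFT=3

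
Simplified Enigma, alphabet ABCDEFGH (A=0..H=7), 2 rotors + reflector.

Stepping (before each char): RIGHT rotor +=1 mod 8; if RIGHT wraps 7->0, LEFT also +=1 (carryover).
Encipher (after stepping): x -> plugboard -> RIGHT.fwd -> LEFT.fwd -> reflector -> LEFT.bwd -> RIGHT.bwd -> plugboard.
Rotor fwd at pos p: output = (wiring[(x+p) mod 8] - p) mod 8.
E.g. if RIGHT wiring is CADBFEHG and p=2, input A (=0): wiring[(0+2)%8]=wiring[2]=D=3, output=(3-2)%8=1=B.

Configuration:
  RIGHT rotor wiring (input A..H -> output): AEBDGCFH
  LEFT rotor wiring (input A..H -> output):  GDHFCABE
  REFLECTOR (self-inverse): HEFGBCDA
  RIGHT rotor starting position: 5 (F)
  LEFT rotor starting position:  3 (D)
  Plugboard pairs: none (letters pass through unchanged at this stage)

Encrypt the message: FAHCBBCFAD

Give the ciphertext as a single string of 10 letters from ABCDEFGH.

Char 1 ('F'): step: R->6, L=3; F->plug->F->R->F->L->D->refl->G->L'->D->R'->E->plug->E
Char 2 ('A'): step: R->7, L=3; A->plug->A->R->A->L->C->refl->F->L'->C->R'->D->plug->D
Char 3 ('H'): step: R->0, L->4 (L advanced); H->plug->H->R->H->L->B->refl->E->L'->B->R'->C->plug->C
Char 4 ('C'): step: R->1, L=4; C->plug->C->R->C->L->F->refl->C->L'->E->R'->F->plug->F
Char 5 ('B'): step: R->2, L=4; B->plug->B->R->B->L->E->refl->B->L'->H->R'->A->plug->A
Char 6 ('B'): step: R->3, L=4; B->plug->B->R->D->L->A->refl->H->L'->F->R'->F->plug->F
Char 7 ('C'): step: R->4, L=4; C->plug->C->R->B->L->E->refl->B->L'->H->R'->H->plug->H
Char 8 ('F'): step: R->5, L=4; F->plug->F->R->E->L->C->refl->F->L'->C->R'->C->plug->C
Char 9 ('A'): step: R->6, L=4; A->plug->A->R->H->L->B->refl->E->L'->B->R'->B->plug->B
Char 10 ('D'): step: R->7, L=4; D->plug->D->R->C->L->F->refl->C->L'->E->R'->E->plug->E

Answer: EDCFAFHCBE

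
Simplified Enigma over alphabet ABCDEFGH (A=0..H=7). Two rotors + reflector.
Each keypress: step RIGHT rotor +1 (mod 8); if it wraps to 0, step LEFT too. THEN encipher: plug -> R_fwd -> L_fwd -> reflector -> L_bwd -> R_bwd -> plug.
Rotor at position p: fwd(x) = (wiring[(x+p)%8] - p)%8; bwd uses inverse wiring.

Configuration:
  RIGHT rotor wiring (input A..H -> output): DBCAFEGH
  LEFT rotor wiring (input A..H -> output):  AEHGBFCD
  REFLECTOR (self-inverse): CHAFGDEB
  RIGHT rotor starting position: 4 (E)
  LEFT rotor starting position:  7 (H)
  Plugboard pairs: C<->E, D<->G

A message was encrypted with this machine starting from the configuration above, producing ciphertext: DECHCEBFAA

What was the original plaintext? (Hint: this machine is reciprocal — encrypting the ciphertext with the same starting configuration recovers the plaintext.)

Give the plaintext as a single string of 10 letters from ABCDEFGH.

Char 1 ('D'): step: R->5, L=7; D->plug->G->R->D->L->A->refl->C->L'->F->R'->F->plug->F
Char 2 ('E'): step: R->6, L=7; E->plug->C->R->F->L->C->refl->A->L'->D->R'->D->plug->G
Char 3 ('C'): step: R->7, L=7; C->plug->E->R->B->L->B->refl->H->L'->E->R'->B->plug->B
Char 4 ('H'): step: R->0, L->0 (L advanced); H->plug->H->R->H->L->D->refl->F->L'->F->R'->E->plug->C
Char 5 ('C'): step: R->1, L=0; C->plug->E->R->D->L->G->refl->E->L'->B->R'->B->plug->B
Char 6 ('E'): step: R->2, L=0; E->plug->C->R->D->L->G->refl->E->L'->B->R'->G->plug->D
Char 7 ('B'): step: R->3, L=0; B->plug->B->R->C->L->H->refl->B->L'->E->R'->E->plug->C
Char 8 ('F'): step: R->4, L=0; F->plug->F->R->F->L->F->refl->D->L'->H->R'->E->plug->C
Char 9 ('A'): step: R->5, L=0; A->plug->A->R->H->L->D->refl->F->L'->F->R'->F->plug->F
Char 10 ('A'): step: R->6, L=0; A->plug->A->R->A->L->A->refl->C->L'->G->R'->H->plug->H

Answer: FGBCBDCCFH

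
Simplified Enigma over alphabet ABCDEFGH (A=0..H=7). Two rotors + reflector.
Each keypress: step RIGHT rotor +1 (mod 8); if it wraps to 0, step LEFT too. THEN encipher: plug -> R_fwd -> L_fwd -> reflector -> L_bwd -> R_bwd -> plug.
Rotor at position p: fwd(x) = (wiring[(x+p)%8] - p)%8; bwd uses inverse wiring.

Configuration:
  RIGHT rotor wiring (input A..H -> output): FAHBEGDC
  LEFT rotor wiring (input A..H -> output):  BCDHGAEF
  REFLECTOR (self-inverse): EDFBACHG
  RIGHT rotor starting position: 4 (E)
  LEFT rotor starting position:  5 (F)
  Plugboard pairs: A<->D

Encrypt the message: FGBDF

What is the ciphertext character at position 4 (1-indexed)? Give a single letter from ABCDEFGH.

Char 1 ('F'): step: R->5, L=5; F->plug->F->R->C->L->A->refl->E->L'->D->R'->E->plug->E
Char 2 ('G'): step: R->6, L=5; G->plug->G->R->G->L->C->refl->F->L'->E->R'->B->plug->B
Char 3 ('B'): step: R->7, L=5; B->plug->B->R->G->L->C->refl->F->L'->E->R'->H->plug->H
Char 4 ('D'): step: R->0, L->6 (L advanced); D->plug->A->R->F->L->B->refl->D->L'->C->R'->H->plug->H

H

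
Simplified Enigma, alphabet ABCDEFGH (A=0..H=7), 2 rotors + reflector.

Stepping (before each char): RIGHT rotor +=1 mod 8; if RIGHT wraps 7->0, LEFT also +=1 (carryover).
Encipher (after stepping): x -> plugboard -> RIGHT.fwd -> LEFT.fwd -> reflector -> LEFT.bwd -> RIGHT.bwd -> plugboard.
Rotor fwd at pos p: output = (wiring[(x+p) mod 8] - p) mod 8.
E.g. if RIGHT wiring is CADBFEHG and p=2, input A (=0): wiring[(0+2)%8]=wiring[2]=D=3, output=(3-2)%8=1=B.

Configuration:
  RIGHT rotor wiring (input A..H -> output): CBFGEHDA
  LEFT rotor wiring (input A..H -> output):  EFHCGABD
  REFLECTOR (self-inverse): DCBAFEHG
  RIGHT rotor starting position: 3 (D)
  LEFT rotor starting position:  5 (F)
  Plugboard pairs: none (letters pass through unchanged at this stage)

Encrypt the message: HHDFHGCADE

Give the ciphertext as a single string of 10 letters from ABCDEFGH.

Char 1 ('H'): step: R->4, L=5; H->plug->H->R->C->L->G->refl->H->L'->D->R'->B->plug->B
Char 2 ('H'): step: R->5, L=5; H->plug->H->R->H->L->B->refl->C->L'->F->R'->D->plug->D
Char 3 ('D'): step: R->6, L=5; D->plug->D->R->D->L->H->refl->G->L'->C->R'->B->plug->B
Char 4 ('F'): step: R->7, L=5; F->plug->F->R->F->L->C->refl->B->L'->H->R'->E->plug->E
Char 5 ('H'): step: R->0, L->6 (L advanced); H->plug->H->R->A->L->D->refl->A->L'->G->R'->D->plug->D
Char 6 ('G'): step: R->1, L=6; G->plug->G->R->H->L->C->refl->B->L'->E->R'->B->plug->B
Char 7 ('C'): step: R->2, L=6; C->plug->C->R->C->L->G->refl->H->L'->D->R'->A->plug->A
Char 8 ('A'): step: R->3, L=6; A->plug->A->R->D->L->H->refl->G->L'->C->R'->H->plug->H
Char 9 ('D'): step: R->4, L=6; D->plug->D->R->E->L->B->refl->C->L'->H->R'->C->plug->C
Char 10 ('E'): step: R->5, L=6; E->plug->E->R->E->L->B->refl->C->L'->H->R'->H->plug->H

Answer: BDBEDBAHCH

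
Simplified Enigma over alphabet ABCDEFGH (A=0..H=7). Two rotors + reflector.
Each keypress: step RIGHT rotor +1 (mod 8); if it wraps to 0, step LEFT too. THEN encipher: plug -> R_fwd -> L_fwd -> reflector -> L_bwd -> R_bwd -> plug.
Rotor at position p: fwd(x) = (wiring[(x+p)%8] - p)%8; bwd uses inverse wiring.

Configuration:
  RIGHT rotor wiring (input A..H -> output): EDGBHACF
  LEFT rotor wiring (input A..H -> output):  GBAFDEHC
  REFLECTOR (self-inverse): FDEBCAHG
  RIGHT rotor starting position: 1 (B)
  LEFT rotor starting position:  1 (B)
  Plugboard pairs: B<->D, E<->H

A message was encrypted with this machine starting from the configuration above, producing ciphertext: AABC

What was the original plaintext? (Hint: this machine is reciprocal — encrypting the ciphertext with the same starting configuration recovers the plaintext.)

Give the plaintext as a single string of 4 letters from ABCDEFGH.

Char 1 ('A'): step: R->2, L=1; A->plug->A->R->E->L->D->refl->B->L'->G->R'->D->plug->B
Char 2 ('A'): step: R->3, L=1; A->plug->A->R->G->L->B->refl->D->L'->E->R'->B->plug->D
Char 3 ('B'): step: R->4, L=1; B->plug->D->R->B->L->H->refl->G->L'->F->R'->H->plug->E
Char 4 ('C'): step: R->5, L=1; C->plug->C->R->A->L->A->refl->F->L'->H->R'->D->plug->B

Answer: BDEB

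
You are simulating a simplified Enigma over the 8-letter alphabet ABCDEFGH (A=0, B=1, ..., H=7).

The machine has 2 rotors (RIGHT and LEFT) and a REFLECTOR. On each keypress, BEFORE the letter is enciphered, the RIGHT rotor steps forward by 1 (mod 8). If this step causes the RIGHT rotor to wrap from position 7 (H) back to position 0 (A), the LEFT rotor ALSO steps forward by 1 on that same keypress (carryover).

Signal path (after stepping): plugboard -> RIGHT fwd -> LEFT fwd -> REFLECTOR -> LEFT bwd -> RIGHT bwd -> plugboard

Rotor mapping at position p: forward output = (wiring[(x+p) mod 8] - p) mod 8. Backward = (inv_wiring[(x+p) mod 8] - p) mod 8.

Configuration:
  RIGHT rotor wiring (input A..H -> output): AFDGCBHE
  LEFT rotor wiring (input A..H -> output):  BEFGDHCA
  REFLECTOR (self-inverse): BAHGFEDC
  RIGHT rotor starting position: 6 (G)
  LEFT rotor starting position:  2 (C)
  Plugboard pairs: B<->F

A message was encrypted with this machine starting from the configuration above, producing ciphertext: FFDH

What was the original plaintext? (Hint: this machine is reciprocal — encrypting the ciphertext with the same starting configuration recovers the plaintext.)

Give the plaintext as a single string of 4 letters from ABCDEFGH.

Char 1 ('F'): step: R->7, L=2; F->plug->B->R->B->L->E->refl->F->L'->D->R'->F->plug->B
Char 2 ('F'): step: R->0, L->3 (L advanced); F->plug->B->R->F->L->G->refl->D->L'->A->R'->A->plug->A
Char 3 ('D'): step: R->1, L=3; D->plug->D->R->B->L->A->refl->B->L'->G->R'->F->plug->B
Char 4 ('H'): step: R->2, L=3; H->plug->H->R->D->L->H->refl->C->L'->H->R'->D->plug->D

Answer: BABD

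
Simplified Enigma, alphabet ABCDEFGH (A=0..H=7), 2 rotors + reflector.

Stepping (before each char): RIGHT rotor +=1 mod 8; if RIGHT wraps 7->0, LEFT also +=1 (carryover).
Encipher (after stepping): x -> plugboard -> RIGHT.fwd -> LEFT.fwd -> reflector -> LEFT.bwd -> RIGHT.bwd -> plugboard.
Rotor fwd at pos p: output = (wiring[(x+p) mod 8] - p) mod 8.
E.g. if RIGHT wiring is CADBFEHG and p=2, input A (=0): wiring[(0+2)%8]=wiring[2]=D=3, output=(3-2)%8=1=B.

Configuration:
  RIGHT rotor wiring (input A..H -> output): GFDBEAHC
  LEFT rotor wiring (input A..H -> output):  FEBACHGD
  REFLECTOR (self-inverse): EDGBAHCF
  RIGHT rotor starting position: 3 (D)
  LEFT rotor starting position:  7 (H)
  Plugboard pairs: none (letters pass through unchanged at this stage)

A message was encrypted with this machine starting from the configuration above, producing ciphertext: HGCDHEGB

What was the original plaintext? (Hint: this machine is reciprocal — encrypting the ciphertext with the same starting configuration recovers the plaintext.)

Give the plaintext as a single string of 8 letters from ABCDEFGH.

Char 1 ('H'): step: R->4, L=7; H->plug->H->R->F->L->D->refl->B->L'->E->R'->B->plug->B
Char 2 ('G'): step: R->5, L=7; G->plug->G->R->E->L->B->refl->D->L'->F->R'->C->plug->C
Char 3 ('C'): step: R->6, L=7; C->plug->C->R->A->L->E->refl->A->L'->G->R'->G->plug->G
Char 4 ('D'): step: R->7, L=7; D->plug->D->R->E->L->B->refl->D->L'->F->R'->F->plug->F
Char 5 ('H'): step: R->0, L->0 (L advanced); H->plug->H->R->C->L->B->refl->D->L'->H->R'->G->plug->G
Char 6 ('E'): step: R->1, L=0; E->plug->E->R->H->L->D->refl->B->L'->C->R'->B->plug->B
Char 7 ('G'): step: R->2, L=0; G->plug->G->R->E->L->C->refl->G->L'->G->R'->D->plug->D
Char 8 ('B'): step: R->3, L=0; B->plug->B->R->B->L->E->refl->A->L'->D->R'->F->plug->F

Answer: BCGFGBDF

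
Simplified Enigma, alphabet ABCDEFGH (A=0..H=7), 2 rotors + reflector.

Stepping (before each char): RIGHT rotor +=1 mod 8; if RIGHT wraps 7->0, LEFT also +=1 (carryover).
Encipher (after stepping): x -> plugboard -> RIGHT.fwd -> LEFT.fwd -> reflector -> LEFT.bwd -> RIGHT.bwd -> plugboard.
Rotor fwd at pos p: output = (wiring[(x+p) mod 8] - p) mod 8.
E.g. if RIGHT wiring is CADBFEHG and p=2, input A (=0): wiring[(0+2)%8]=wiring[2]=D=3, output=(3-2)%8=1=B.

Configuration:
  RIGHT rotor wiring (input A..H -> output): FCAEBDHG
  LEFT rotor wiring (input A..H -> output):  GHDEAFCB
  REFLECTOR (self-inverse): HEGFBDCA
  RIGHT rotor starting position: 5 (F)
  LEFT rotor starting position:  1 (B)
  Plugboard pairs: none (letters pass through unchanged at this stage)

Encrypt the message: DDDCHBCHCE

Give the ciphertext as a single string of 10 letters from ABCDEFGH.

Answer: HHABACBEGG

Derivation:
Char 1 ('D'): step: R->6, L=1; D->plug->D->R->E->L->E->refl->B->L'->F->R'->H->plug->H
Char 2 ('D'): step: R->7, L=1; D->plug->D->R->B->L->C->refl->G->L'->A->R'->H->plug->H
Char 3 ('D'): step: R->0, L->2 (L advanced); D->plug->D->R->E->L->A->refl->H->L'->F->R'->A->plug->A
Char 4 ('C'): step: R->1, L=2; C->plug->C->R->D->L->D->refl->F->L'->H->R'->B->plug->B
Char 5 ('H'): step: R->2, L=2; H->plug->H->R->A->L->B->refl->E->L'->G->R'->A->plug->A
Char 6 ('B'): step: R->3, L=2; B->plug->B->R->G->L->E->refl->B->L'->A->R'->C->plug->C
Char 7 ('C'): step: R->4, L=2; C->plug->C->R->D->L->D->refl->F->L'->H->R'->B->plug->B
Char 8 ('H'): step: R->5, L=2; H->plug->H->R->E->L->A->refl->H->L'->F->R'->E->plug->E
Char 9 ('C'): step: R->6, L=2; C->plug->C->R->H->L->F->refl->D->L'->D->R'->G->plug->G
Char 10 ('E'): step: R->7, L=2; E->plug->E->R->F->L->H->refl->A->L'->E->R'->G->plug->G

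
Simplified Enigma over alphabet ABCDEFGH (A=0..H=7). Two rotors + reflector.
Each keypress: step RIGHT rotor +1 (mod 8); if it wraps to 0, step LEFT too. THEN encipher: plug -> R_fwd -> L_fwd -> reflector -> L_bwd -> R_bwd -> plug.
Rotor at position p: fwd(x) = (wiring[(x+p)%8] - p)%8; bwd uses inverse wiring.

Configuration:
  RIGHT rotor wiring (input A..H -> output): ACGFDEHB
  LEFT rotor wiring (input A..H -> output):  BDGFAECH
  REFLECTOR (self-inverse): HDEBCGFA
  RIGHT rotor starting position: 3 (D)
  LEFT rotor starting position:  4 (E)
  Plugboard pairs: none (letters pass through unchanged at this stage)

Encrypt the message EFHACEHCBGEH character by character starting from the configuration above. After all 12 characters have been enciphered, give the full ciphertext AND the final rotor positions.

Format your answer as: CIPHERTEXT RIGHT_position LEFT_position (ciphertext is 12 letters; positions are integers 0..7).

Char 1 ('E'): step: R->4, L=4; E->plug->E->R->E->L->F->refl->G->L'->C->R'->G->plug->G
Char 2 ('F'): step: R->5, L=4; F->plug->F->R->B->L->A->refl->H->L'->F->R'->E->plug->E
Char 3 ('H'): step: R->6, L=4; H->plug->H->R->G->L->C->refl->E->L'->A->R'->E->plug->E
Char 4 ('A'): step: R->7, L=4; A->plug->A->R->C->L->G->refl->F->L'->E->R'->F->plug->F
Char 5 ('C'): step: R->0, L->5 (L advanced); C->plug->C->R->G->L->A->refl->H->L'->A->R'->A->plug->A
Char 6 ('E'): step: R->1, L=5; E->plug->E->R->D->L->E->refl->C->L'->C->R'->D->plug->D
Char 7 ('H'): step: R->2, L=5; H->plug->H->R->A->L->H->refl->A->L'->G->R'->G->plug->G
Char 8 ('C'): step: R->3, L=5; C->plug->C->R->B->L->F->refl->G->L'->E->R'->D->plug->D
Char 9 ('B'): step: R->4, L=5; B->plug->B->R->A->L->H->refl->A->L'->G->R'->F->plug->F
Char 10 ('G'): step: R->5, L=5; G->plug->G->R->A->L->H->refl->A->L'->G->R'->H->plug->H
Char 11 ('E'): step: R->6, L=5; E->plug->E->R->A->L->H->refl->A->L'->G->R'->H->plug->H
Char 12 ('H'): step: R->7, L=5; H->plug->H->R->A->L->H->refl->A->L'->G->R'->E->plug->E
Final: ciphertext=GEEFADGDFHHE, RIGHT=7, LEFT=5

Answer: GEEFADGDFHHE 7 5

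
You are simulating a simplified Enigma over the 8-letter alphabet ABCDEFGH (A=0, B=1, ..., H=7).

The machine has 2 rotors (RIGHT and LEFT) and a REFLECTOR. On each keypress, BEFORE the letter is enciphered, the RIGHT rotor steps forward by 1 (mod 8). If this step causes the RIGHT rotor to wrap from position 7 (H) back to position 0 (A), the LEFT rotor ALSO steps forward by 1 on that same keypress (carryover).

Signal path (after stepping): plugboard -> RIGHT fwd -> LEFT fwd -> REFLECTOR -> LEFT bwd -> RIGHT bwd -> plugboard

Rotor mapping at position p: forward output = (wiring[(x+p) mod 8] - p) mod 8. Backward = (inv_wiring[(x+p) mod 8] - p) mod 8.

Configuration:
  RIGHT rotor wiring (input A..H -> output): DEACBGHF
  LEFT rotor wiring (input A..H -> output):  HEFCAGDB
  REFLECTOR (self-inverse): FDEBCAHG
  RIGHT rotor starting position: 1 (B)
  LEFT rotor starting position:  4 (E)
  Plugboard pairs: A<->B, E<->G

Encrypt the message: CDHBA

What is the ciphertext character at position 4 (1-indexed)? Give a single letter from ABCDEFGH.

Char 1 ('C'): step: R->2, L=4; C->plug->C->R->H->L->G->refl->H->L'->C->R'->H->plug->H
Char 2 ('D'): step: R->3, L=4; D->plug->D->R->E->L->D->refl->B->L'->G->R'->B->plug->A
Char 3 ('H'): step: R->4, L=4; H->plug->H->R->G->L->B->refl->D->L'->E->R'->G->plug->E
Char 4 ('B'): step: R->5, L=4; B->plug->A->R->B->L->C->refl->E->L'->A->R'->C->plug->C

C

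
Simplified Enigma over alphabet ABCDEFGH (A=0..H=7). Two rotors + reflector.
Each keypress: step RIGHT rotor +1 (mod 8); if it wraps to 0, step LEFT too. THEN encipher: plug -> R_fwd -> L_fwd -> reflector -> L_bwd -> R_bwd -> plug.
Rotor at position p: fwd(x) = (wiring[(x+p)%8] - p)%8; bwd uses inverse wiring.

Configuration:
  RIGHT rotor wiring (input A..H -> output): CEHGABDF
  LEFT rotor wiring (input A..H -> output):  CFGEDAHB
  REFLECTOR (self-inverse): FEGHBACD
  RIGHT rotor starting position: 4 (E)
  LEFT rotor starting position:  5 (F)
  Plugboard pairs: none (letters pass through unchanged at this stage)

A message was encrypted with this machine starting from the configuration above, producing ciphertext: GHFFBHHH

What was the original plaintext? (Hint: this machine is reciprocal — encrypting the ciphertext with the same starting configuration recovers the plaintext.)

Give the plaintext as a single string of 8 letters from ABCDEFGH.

Char 1 ('G'): step: R->5, L=5; G->plug->G->R->B->L->C->refl->G->L'->H->R'->E->plug->E
Char 2 ('H'): step: R->6, L=5; H->plug->H->R->D->L->F->refl->A->L'->E->R'->C->plug->C
Char 3 ('F'): step: R->7, L=5; F->plug->F->R->B->L->C->refl->G->L'->H->R'->E->plug->E
Char 4 ('F'): step: R->0, L->6 (L advanced); F->plug->F->R->B->L->D->refl->H->L'->D->R'->G->plug->G
Char 5 ('B'): step: R->1, L=6; B->plug->B->R->G->L->F->refl->A->L'->E->R'->G->plug->G
Char 6 ('H'): step: R->2, L=6; H->plug->H->R->C->L->E->refl->B->L'->A->R'->G->plug->G
Char 7 ('H'): step: R->3, L=6; H->plug->H->R->E->L->A->refl->F->L'->G->R'->C->plug->C
Char 8 ('H'): step: R->4, L=6; H->plug->H->R->C->L->E->refl->B->L'->A->R'->F->plug->F

Answer: ECEGGGCF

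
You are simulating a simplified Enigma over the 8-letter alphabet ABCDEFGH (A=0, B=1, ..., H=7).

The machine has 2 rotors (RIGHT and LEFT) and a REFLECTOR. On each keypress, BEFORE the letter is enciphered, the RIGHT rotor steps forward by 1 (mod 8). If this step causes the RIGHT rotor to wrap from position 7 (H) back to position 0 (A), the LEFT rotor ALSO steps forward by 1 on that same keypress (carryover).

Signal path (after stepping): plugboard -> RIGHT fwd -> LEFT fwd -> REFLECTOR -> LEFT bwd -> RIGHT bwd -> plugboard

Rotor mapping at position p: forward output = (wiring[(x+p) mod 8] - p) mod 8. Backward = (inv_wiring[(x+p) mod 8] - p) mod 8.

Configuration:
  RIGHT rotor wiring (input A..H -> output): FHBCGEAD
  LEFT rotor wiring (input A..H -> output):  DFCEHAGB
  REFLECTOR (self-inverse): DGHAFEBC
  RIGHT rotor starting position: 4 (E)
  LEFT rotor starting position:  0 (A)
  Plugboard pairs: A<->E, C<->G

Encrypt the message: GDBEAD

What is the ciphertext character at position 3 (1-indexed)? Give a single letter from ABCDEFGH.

Char 1 ('G'): step: R->5, L=0; G->plug->C->R->G->L->G->refl->B->L'->H->R'->A->plug->E
Char 2 ('D'): step: R->6, L=0; D->plug->D->R->B->L->F->refl->E->L'->D->R'->E->plug->A
Char 3 ('B'): step: R->7, L=0; B->plug->B->R->G->L->G->refl->B->L'->H->R'->F->plug->F

F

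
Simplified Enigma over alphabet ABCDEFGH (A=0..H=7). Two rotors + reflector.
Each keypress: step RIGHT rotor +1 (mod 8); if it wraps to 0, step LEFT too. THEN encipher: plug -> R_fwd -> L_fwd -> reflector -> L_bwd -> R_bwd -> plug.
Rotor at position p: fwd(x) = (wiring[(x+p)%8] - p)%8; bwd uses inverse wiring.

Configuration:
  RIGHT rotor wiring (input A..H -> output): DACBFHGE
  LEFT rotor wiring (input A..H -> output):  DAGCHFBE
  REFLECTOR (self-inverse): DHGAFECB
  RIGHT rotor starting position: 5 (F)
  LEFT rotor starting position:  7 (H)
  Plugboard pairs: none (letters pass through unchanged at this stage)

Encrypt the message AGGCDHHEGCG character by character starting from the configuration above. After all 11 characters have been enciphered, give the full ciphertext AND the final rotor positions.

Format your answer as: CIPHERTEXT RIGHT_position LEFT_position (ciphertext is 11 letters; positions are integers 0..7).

Answer: HCHBBGEACGE 0 1

Derivation:
Char 1 ('A'): step: R->6, L=7; A->plug->A->R->A->L->F->refl->E->L'->B->R'->H->plug->H
Char 2 ('G'): step: R->7, L=7; G->plug->G->R->A->L->F->refl->E->L'->B->R'->C->plug->C
Char 3 ('G'): step: R->0, L->0 (L advanced); G->plug->G->R->G->L->B->refl->H->L'->E->R'->H->plug->H
Char 4 ('C'): step: R->1, L=0; C->plug->C->R->A->L->D->refl->A->L'->B->R'->B->plug->B
Char 5 ('D'): step: R->2, L=0; D->plug->D->R->F->L->F->refl->E->L'->H->R'->B->plug->B
Char 6 ('H'): step: R->3, L=0; H->plug->H->R->H->L->E->refl->F->L'->F->R'->G->plug->G
Char 7 ('H'): step: R->4, L=0; H->plug->H->R->F->L->F->refl->E->L'->H->R'->E->plug->E
Char 8 ('E'): step: R->5, L=0; E->plug->E->R->D->L->C->refl->G->L'->C->R'->A->plug->A
Char 9 ('G'): step: R->6, L=0; G->plug->G->R->H->L->E->refl->F->L'->F->R'->C->plug->C
Char 10 ('C'): step: R->7, L=0; C->plug->C->R->B->L->A->refl->D->L'->A->R'->G->plug->G
Char 11 ('G'): step: R->0, L->1 (L advanced); G->plug->G->R->G->L->D->refl->A->L'->F->R'->E->plug->E
Final: ciphertext=HCHBBGEACGE, RIGHT=0, LEFT=1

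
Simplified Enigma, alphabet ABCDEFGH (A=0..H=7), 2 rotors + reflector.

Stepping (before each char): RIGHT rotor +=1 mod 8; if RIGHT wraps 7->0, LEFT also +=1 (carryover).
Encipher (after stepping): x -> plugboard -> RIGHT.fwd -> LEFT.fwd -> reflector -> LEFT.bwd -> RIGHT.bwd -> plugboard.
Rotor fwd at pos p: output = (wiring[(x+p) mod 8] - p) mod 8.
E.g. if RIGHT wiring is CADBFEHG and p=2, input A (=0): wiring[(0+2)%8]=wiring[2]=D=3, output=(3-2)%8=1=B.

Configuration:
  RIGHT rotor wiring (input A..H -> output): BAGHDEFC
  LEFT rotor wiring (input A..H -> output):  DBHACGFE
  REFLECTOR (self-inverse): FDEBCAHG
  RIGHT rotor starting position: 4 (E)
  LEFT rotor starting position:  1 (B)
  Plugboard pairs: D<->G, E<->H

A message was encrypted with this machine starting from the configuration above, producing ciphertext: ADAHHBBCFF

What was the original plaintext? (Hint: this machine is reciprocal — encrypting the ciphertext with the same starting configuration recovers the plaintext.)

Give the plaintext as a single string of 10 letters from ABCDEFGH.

Answer: CAEDBHGAAA

Derivation:
Char 1 ('A'): step: R->5, L=1; A->plug->A->R->H->L->C->refl->E->L'->F->R'->C->plug->C
Char 2 ('D'): step: R->6, L=1; D->plug->G->R->F->L->E->refl->C->L'->H->R'->A->plug->A
Char 3 ('A'): step: R->7, L=1; A->plug->A->R->D->L->B->refl->D->L'->G->R'->H->plug->E
Char 4 ('H'): step: R->0, L->2 (L advanced); H->plug->E->R->D->L->E->refl->C->L'->F->R'->G->plug->D
Char 5 ('H'): step: R->1, L=2; H->plug->E->R->D->L->E->refl->C->L'->F->R'->B->plug->B
Char 6 ('B'): step: R->2, L=2; B->plug->B->R->F->L->C->refl->E->L'->D->R'->E->plug->H
Char 7 ('B'): step: R->3, L=2; B->plug->B->R->A->L->F->refl->A->L'->C->R'->D->plug->G
Char 8 ('C'): step: R->4, L=2; C->plug->C->R->B->L->G->refl->H->L'->H->R'->A->plug->A
Char 9 ('F'): step: R->5, L=2; F->plug->F->R->B->L->G->refl->H->L'->H->R'->A->plug->A
Char 10 ('F'): step: R->6, L=2; F->plug->F->R->B->L->G->refl->H->L'->H->R'->A->plug->A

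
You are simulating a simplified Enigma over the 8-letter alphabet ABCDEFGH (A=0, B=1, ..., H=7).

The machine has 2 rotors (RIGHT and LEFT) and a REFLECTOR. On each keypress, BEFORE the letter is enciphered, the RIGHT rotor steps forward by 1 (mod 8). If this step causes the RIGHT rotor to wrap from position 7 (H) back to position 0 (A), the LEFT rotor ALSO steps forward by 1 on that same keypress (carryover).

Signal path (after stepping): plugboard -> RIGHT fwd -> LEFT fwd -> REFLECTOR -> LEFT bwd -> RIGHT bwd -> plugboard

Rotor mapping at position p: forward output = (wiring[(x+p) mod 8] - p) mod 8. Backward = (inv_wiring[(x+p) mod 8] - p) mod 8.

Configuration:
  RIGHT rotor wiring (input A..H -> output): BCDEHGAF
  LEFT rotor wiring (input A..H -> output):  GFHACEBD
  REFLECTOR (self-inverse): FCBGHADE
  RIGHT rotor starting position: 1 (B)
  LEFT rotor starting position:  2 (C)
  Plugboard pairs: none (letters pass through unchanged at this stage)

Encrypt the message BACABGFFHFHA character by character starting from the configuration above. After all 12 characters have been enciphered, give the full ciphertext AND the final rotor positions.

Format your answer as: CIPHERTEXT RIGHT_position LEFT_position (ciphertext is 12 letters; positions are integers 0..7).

Answer: HGFGGHBADECG 5 3

Derivation:
Char 1 ('B'): step: R->2, L=2; B->plug->B->R->C->L->A->refl->F->L'->A->R'->H->plug->H
Char 2 ('A'): step: R->3, L=2; A->plug->A->R->B->L->G->refl->D->L'->H->R'->G->plug->G
Char 3 ('C'): step: R->4, L=2; C->plug->C->R->E->L->H->refl->E->L'->G->R'->F->plug->F
Char 4 ('A'): step: R->5, L=2; A->plug->A->R->B->L->G->refl->D->L'->H->R'->G->plug->G
Char 5 ('B'): step: R->6, L=2; B->plug->B->R->H->L->D->refl->G->L'->B->R'->G->plug->G
Char 6 ('G'): step: R->7, L=2; G->plug->G->R->H->L->D->refl->G->L'->B->R'->H->plug->H
Char 7 ('F'): step: R->0, L->3 (L advanced); F->plug->F->R->G->L->C->refl->B->L'->C->R'->B->plug->B
Char 8 ('F'): step: R->1, L=3; F->plug->F->R->H->L->E->refl->H->L'->B->R'->A->plug->A
Char 9 ('H'): step: R->2, L=3; H->plug->H->R->A->L->F->refl->A->L'->E->R'->D->plug->D
Char 10 ('F'): step: R->3, L=3; F->plug->F->R->G->L->C->refl->B->L'->C->R'->E->plug->E
Char 11 ('H'): step: R->4, L=3; H->plug->H->R->A->L->F->refl->A->L'->E->R'->C->plug->C
Char 12 ('A'): step: R->5, L=3; A->plug->A->R->B->L->H->refl->E->L'->H->R'->G->plug->G
Final: ciphertext=HGFGGHBADECG, RIGHT=5, LEFT=3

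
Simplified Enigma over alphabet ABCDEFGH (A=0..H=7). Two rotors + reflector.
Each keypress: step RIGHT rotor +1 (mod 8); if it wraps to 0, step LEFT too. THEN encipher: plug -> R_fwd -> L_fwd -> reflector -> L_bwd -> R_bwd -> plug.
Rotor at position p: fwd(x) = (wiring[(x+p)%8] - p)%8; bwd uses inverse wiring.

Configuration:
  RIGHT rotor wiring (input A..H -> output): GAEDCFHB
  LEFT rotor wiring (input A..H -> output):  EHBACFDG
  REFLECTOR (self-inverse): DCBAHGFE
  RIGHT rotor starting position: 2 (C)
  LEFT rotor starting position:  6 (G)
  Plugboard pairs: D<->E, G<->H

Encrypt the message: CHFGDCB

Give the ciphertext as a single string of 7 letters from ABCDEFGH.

Answer: ADHDCED

Derivation:
Char 1 ('C'): step: R->3, L=6; C->plug->C->R->C->L->G->refl->F->L'->A->R'->A->plug->A
Char 2 ('H'): step: R->4, L=6; H->plug->G->R->A->L->F->refl->G->L'->C->R'->E->plug->D
Char 3 ('F'): step: R->5, L=6; F->plug->F->R->H->L->H->refl->E->L'->G->R'->G->plug->H
Char 4 ('G'): step: R->6, L=6; G->plug->H->R->H->L->H->refl->E->L'->G->R'->E->plug->D
Char 5 ('D'): step: R->7, L=6; D->plug->E->R->E->L->D->refl->A->L'->B->R'->C->plug->C
Char 6 ('C'): step: R->0, L->7 (L advanced); C->plug->C->R->E->L->B->refl->C->L'->D->R'->D->plug->E
Char 7 ('B'): step: R->1, L=7; B->plug->B->R->D->L->C->refl->B->L'->E->R'->E->plug->D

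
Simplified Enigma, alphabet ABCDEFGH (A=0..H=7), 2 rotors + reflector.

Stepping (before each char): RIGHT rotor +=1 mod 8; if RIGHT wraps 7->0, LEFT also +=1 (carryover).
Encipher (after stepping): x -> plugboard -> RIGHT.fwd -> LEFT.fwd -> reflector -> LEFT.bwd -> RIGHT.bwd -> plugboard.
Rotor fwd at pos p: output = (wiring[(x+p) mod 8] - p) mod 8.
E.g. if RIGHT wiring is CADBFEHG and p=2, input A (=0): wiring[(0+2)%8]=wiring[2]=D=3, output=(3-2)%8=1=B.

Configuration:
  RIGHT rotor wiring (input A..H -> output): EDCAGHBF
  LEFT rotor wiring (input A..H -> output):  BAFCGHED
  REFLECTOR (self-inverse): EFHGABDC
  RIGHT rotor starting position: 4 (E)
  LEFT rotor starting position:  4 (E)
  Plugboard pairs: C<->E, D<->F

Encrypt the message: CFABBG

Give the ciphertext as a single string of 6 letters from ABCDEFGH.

Char 1 ('C'): step: R->5, L=4; C->plug->E->R->G->L->B->refl->F->L'->E->R'->B->plug->B
Char 2 ('F'): step: R->6, L=4; F->plug->D->R->F->L->E->refl->A->L'->C->R'->F->plug->D
Char 3 ('A'): step: R->7, L=4; A->plug->A->R->G->L->B->refl->F->L'->E->R'->C->plug->E
Char 4 ('B'): step: R->0, L->5 (L advanced); B->plug->B->R->D->L->E->refl->A->L'->F->R'->H->plug->H
Char 5 ('B'): step: R->1, L=5; B->plug->B->R->B->L->H->refl->C->L'->A->R'->F->plug->D
Char 6 ('G'): step: R->2, L=5; G->plug->G->R->C->L->G->refl->D->L'->E->R'->C->plug->E

Answer: BDEHDE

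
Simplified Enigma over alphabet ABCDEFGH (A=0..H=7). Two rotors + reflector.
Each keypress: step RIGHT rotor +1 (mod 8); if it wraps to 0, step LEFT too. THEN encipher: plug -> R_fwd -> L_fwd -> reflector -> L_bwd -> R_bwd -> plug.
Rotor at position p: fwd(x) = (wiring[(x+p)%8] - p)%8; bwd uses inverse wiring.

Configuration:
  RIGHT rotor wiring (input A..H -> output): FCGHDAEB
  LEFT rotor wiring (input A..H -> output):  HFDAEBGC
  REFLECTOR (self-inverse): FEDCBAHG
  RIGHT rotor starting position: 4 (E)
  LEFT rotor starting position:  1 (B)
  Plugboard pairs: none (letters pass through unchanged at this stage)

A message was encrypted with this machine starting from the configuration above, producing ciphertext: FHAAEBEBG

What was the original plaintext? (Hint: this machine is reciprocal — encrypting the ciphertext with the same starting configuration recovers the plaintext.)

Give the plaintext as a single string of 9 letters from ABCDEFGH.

Char 1 ('F'): step: R->5, L=1; F->plug->F->R->B->L->C->refl->D->L'->D->R'->A->plug->A
Char 2 ('H'): step: R->6, L=1; H->plug->H->R->C->L->H->refl->G->L'->H->R'->C->plug->C
Char 3 ('A'): step: R->7, L=1; A->plug->A->R->C->L->H->refl->G->L'->H->R'->D->plug->D
Char 4 ('A'): step: R->0, L->2 (L advanced); A->plug->A->R->F->L->A->refl->F->L'->G->R'->C->plug->C
Char 5 ('E'): step: R->1, L=2; E->plug->E->R->H->L->D->refl->C->L'->C->R'->D->plug->D
Char 6 ('B'): step: R->2, L=2; B->plug->B->R->F->L->A->refl->F->L'->G->R'->D->plug->D
Char 7 ('E'): step: R->3, L=2; E->plug->E->R->G->L->F->refl->A->L'->F->R'->C->plug->C
Char 8 ('B'): step: R->4, L=2; B->plug->B->R->E->L->E->refl->B->L'->A->R'->C->plug->C
Char 9 ('G'): step: R->5, L=2; G->plug->G->R->C->L->C->refl->D->L'->H->R'->B->plug->B

Answer: ACDCDDCCB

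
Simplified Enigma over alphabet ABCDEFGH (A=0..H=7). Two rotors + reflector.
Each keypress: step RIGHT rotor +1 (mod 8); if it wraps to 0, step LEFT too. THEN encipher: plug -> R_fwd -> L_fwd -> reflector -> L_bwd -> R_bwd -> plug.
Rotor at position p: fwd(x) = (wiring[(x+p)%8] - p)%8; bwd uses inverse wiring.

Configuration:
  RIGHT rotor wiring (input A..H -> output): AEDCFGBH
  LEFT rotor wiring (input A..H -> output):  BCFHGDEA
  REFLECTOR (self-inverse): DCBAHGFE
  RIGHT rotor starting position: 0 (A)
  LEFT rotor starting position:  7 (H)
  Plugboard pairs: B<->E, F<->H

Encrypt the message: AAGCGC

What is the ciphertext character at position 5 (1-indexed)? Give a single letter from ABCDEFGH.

Char 1 ('A'): step: R->1, L=7; A->plug->A->R->D->L->G->refl->F->L'->H->R'->H->plug->F
Char 2 ('A'): step: R->2, L=7; A->plug->A->R->B->L->C->refl->B->L'->A->R'->B->plug->E
Char 3 ('G'): step: R->3, L=7; G->plug->G->R->B->L->C->refl->B->L'->A->R'->H->plug->F
Char 4 ('C'): step: R->4, L=7; C->plug->C->R->F->L->H->refl->E->L'->G->R'->H->plug->F
Char 5 ('G'): step: R->5, L=7; G->plug->G->R->F->L->H->refl->E->L'->G->R'->F->plug->H

H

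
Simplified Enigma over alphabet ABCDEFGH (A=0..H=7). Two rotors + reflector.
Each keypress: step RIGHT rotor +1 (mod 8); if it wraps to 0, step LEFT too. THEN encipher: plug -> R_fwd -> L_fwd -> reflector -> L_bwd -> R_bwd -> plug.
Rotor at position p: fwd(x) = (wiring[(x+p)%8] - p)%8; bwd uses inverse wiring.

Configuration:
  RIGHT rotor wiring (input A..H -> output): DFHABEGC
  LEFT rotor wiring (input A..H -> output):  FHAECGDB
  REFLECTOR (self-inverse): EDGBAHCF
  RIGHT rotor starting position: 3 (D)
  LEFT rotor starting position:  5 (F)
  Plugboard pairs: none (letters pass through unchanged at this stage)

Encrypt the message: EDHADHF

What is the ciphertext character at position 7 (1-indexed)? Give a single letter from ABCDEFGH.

Char 1 ('E'): step: R->4, L=5; E->plug->E->R->H->L->F->refl->H->L'->G->R'->D->plug->D
Char 2 ('D'): step: R->5, L=5; D->plug->D->R->G->L->H->refl->F->L'->H->R'->A->plug->A
Char 3 ('H'): step: R->6, L=5; H->plug->H->R->G->L->H->refl->F->L'->H->R'->D->plug->D
Char 4 ('A'): step: R->7, L=5; A->plug->A->R->D->L->A->refl->E->L'->C->R'->F->plug->F
Char 5 ('D'): step: R->0, L->6 (L advanced); D->plug->D->R->A->L->F->refl->H->L'->C->R'->H->plug->H
Char 6 ('H'): step: R->1, L=6; H->plug->H->R->C->L->H->refl->F->L'->A->R'->D->plug->D
Char 7 ('F'): step: R->2, L=6; F->plug->F->R->A->L->F->refl->H->L'->C->R'->D->plug->D

D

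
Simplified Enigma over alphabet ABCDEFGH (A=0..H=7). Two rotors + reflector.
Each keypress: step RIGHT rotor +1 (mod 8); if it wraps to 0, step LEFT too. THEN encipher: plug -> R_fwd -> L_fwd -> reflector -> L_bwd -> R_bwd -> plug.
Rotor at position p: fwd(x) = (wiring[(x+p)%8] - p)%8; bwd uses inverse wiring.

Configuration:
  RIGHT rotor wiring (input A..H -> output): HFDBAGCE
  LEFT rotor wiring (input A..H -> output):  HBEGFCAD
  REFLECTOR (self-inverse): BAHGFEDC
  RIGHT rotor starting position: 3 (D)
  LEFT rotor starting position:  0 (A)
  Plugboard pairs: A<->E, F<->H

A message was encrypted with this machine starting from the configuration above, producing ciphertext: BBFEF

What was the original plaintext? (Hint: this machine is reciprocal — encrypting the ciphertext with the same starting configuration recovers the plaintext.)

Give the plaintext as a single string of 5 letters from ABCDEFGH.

Answer: EAABA

Derivation:
Char 1 ('B'): step: R->4, L=0; B->plug->B->R->C->L->E->refl->F->L'->E->R'->A->plug->E
Char 2 ('B'): step: R->5, L=0; B->plug->B->R->F->L->C->refl->H->L'->A->R'->E->plug->A
Char 3 ('F'): step: R->6, L=0; F->plug->H->R->A->L->H->refl->C->L'->F->R'->E->plug->A
Char 4 ('E'): step: R->7, L=0; E->plug->A->R->F->L->C->refl->H->L'->A->R'->B->plug->B
Char 5 ('F'): step: R->0, L->1 (L advanced); F->plug->H->R->E->L->B->refl->A->L'->A->R'->E->plug->A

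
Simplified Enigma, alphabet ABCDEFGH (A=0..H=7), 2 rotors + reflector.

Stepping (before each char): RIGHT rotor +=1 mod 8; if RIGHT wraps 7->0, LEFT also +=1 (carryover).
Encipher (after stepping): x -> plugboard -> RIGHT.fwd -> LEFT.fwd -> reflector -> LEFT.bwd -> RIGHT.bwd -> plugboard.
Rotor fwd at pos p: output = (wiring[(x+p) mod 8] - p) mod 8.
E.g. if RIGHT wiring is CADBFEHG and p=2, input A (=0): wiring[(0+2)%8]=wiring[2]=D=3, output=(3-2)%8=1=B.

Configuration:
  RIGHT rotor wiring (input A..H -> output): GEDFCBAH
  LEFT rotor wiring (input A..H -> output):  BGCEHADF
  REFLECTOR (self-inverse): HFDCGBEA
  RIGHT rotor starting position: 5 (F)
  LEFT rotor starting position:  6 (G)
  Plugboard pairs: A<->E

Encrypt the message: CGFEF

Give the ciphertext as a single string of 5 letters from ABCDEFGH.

Char 1 ('C'): step: R->6, L=6; C->plug->C->R->A->L->F->refl->B->L'->G->R'->D->plug->D
Char 2 ('G'): step: R->7, L=6; G->plug->G->R->C->L->D->refl->C->L'->H->R'->B->plug->B
Char 3 ('F'): step: R->0, L->7 (L advanced); F->plug->F->R->B->L->C->refl->D->L'->D->R'->C->plug->C
Char 4 ('E'): step: R->1, L=7; E->plug->A->R->D->L->D->refl->C->L'->B->R'->D->plug->D
Char 5 ('F'): step: R->2, L=7; F->plug->F->R->F->L->A->refl->H->L'->C->R'->H->plug->H

Answer: DBCDH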